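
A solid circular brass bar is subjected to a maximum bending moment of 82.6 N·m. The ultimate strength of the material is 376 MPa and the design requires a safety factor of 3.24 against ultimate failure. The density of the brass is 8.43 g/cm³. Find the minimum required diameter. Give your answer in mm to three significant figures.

σ_allow = 376/3.24 = 116.0 MPa.
For a solid circular section σ = 32M/(πd³), so d³ = 32M/(π σ_allow) = 32×82600/(π×116.0) = 7250 mm³.
d = 19.35 mm.

d = 19.4 mm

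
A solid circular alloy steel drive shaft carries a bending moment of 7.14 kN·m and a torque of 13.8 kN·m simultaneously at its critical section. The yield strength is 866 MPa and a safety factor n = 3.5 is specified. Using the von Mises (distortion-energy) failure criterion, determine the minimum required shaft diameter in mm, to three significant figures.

σ_allow = σ_y/n = 866/3.5 = 247.4 MPa.
For a solid shaft σ_b = 32M/(πd³) and τ = 16T/(πd³), so the von Mises stress is σ' = (16/πd³)·√(4M²+3T²).
√(4M²+3T²) = √(4×(7.140×10^6)² + 3×(1.380×10^7)²) = 2.784×10^7 N·mm.
d³ = 16×2.784×10^7/(π×247.4) = 573100 mm³.
d = 83.06 mm.

d = 83.1 mm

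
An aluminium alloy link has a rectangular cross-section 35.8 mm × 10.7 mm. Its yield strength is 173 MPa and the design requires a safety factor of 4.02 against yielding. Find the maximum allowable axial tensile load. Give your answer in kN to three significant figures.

σ_allow = 173/4.02 = 43.03 MPa.
A = 35.8×10.7 = 383.1 mm².
F_allow = σ_allow × A = 43.03×383.1 = 16480 N.

F_allow = 16.5 kN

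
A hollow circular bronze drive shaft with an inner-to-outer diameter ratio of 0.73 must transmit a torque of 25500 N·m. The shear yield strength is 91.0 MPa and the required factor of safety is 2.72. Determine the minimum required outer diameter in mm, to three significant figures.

d_o = 176 mm

τ_allow = 91.0/2.72 = 33.46 MPa.
For a hollow shaft τ = 16T/[πd_o³(1−k⁴)] with k = 0.73, so 1−k⁴ = 0.7160.
d_o³ = 16T/[π τ_allow (1−k⁴)] = 16×2.5500×10^7/(π×33.46×0.7160) = 5.421×10^6 mm³.
d_o = 175.7 mm.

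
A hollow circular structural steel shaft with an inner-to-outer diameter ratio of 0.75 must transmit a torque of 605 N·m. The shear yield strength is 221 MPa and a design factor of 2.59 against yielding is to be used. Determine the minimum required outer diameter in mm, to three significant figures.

τ_allow = 221/2.59 = 85.33 MPa.
For a hollow shaft τ = 16T/[πd_o³(1−k⁴)] with k = 0.75, so 1−k⁴ = 0.6836.
d_o³ = 16T/[π τ_allow (1−k⁴)] = 16×605000/(π×85.33×0.6836) = 52820 mm³.
d_o = 37.52 mm.

d_o = 37.5 mm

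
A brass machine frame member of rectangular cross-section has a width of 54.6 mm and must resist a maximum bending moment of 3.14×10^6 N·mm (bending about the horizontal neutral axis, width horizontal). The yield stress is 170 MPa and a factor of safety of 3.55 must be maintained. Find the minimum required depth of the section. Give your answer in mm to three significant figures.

h = 84.9 mm

σ_allow = 170/3.55 = 47.89 MPa.
For a rectangular section σ = 6M/(bh²), so h² = 6M/(b σ_allow) = 6×3140000/(54.6×47.89) = 7206 mm².
h = 84.89 mm.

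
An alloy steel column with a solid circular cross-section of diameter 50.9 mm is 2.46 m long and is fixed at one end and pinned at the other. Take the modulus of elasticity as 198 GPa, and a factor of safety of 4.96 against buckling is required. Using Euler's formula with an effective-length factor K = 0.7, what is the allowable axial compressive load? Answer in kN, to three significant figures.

I = πd⁴/64 = π×50.9⁴/64 = 329500 mm⁴.
Effective length L_e = KL = 0.7×2.46 m = 1722 mm.
Euler critical load P_cr = π²EI/L_e² = π²×198000×329500/1722² = 217100 N.
P_allow = P_cr/n = 217100/4.96 = 43780 N.

P_allow = 43.8 kN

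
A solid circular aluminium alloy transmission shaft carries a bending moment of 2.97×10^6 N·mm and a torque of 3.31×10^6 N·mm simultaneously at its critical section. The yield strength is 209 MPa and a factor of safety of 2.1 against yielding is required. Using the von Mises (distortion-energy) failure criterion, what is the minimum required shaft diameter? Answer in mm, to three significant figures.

d = 75.0 mm

σ_allow = σ_y/n = 209/2.1 = 99.52 MPa.
For a solid shaft σ_b = 32M/(πd³) and τ = 16T/(πd³), so the von Mises stress is σ' = (16/πd³)·√(4M²+3T²).
√(4M²+3T²) = √(4×(2.970×10^6)² + 3×(3.310×10^6)²) = 8.255×10^6 N·mm.
d³ = 16×8.255×10^6/(π×99.52) = 422500 mm³.
d = 75.03 mm.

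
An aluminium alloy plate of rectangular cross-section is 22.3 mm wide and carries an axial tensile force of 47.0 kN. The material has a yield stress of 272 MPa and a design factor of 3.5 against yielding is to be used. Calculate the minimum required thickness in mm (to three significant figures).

t = 27.1 mm

σ_allow = 272/3.5 = 77.71 MPa.
Required area A = F/σ_allow = 47000/77.71 = 604.8 mm².
t = A/w = 604.8/22.3 = 27.12 mm.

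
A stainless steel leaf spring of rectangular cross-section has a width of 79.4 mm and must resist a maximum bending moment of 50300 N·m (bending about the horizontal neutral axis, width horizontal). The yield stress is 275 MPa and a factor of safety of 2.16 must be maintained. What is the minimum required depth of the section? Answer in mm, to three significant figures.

h = 173 mm

σ_allow = 275/2.16 = 127.3 MPa.
For a rectangular section σ = 6M/(bh²), so h² = 6M/(b σ_allow) = 6×5.0300×10^7/(79.4×127.3) = 29860 mm².
h = 172.8 mm.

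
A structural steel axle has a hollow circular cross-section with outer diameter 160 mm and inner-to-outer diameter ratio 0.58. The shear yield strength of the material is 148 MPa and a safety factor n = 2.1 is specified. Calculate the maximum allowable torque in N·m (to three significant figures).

T_allow = 50300 N·m

τ_allow = 148/2.1 = 70.48 MPa.
For a hollow shaft T_allow = τ_allow·πd_o³(1−k⁴)/16 with 1−k⁴ = 0.8868, so πd_o³(1−k⁴)/16 = 713200 mm³.
T_allow = 70.48×713200 = 5.027×10^7 N·mm = 50270 N·m.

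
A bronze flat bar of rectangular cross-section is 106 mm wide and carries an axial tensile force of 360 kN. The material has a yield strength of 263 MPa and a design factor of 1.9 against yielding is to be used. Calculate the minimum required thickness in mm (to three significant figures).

σ_allow = 263/1.9 = 138.4 MPa.
Required area A = F/σ_allow = 360000/138.4 = 2601 mm².
t = A/w = 2601/106 = 24.54 mm.

t = 24.5 mm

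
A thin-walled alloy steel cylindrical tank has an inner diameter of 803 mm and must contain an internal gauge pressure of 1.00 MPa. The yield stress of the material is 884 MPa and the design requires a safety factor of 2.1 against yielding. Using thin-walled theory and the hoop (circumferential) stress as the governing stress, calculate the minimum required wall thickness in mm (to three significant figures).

σ_allow = 884/2.1 = 421.0 MPa.
Hoop stress σ_h = pD/(2t), so t = pD/(2σ_allow) = 1.00×803/(2×421.0) = 0.9538 mm.

t = 0.954 mm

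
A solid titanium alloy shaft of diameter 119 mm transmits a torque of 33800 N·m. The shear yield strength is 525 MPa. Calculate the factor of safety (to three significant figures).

τ = 16T/(πd³) = 16×3.3800×10^7/(π×119³) = 102.2 MPa.
n = τ_limit/τ = 525/102.2 = 5.139.

n = 5.14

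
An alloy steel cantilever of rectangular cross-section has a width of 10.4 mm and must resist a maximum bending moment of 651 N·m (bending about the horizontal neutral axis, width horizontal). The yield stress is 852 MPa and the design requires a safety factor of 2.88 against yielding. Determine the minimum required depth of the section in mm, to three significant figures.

σ_allow = 852/2.88 = 295.8 MPa.
For a rectangular section σ = 6M/(bh²), so h² = 6M/(b σ_allow) = 6×651000/(10.4×295.8) = 1270 mm².
h = 35.63 mm.

h = 35.6 mm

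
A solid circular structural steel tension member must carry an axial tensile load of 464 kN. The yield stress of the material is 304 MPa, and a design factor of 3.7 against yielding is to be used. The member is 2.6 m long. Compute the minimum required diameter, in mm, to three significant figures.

d = 84.8 mm

Allowable stress σ_allow = 304/3.7 = 82.16 MPa.
Required area A = F/σ_allow = 464000/82.16 = 5647 mm².
A = πd²/4 → d = √(4A/π) = 84.80 mm.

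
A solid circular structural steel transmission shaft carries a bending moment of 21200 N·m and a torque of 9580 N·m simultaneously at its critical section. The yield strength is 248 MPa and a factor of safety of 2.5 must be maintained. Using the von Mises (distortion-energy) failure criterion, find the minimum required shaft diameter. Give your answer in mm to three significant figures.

σ_allow = σ_y/n = 248/2.5 = 99.20 MPa.
For a solid shaft σ_b = 32M/(πd³) and τ = 16T/(πd³), so the von Mises stress is σ' = (16/πd³)·√(4M²+3T²).
√(4M²+3T²) = √(4×(2.120×10^7)² + 3×(9.580×10^6)²) = 4.553×10^7 N·mm.
d³ = 16×4.553×10^7/(π×99.20) = 2.338×10^6 mm³.
d = 132.7 mm.

d = 133 mm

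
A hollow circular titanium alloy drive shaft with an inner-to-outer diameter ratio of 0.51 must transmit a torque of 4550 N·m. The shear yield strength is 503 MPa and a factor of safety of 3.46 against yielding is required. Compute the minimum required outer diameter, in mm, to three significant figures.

τ_allow = 503/3.46 = 145.4 MPa.
For a hollow shaft τ = 16T/[πd_o³(1−k⁴)] with k = 0.51, so 1−k⁴ = 0.9323.
d_o³ = 16T/[π τ_allow (1−k⁴)] = 16×4550000/(π×145.4×0.9323) = 171000 mm³.
d_o = 55.50 mm.

d_o = 55.5 mm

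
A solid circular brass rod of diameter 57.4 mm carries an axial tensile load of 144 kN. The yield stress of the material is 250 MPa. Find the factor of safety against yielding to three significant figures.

A = πd²/4 = 2588 mm².
σ = F/A = 144000/2588 = 55.65 MPa.
n = 250/55.65 = 4.493.

n = 4.49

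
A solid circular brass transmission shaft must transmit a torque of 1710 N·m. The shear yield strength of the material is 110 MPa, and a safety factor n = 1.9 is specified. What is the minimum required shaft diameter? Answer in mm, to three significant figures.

Allowable shear stress τ_allow = 110/1.9 = 57.89 MPa.
For a solid shaft τ = 16T/(πd³), so d³ = 16T/(π τ_allow) = 16×1710000/(π×57.89) = 150400 mm³.
d = (150400)^(1/3) = 53.18 mm.

d = 53.2 mm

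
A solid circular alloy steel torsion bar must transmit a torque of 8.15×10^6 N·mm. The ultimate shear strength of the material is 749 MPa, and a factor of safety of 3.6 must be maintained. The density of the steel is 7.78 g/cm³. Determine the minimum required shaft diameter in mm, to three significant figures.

d = 58.4 mm

Allowable shear stress τ_allow = 749/3.6 = 208.1 MPa.
For a solid shaft τ = 16T/(πd³), so d³ = 16T/(π τ_allow) = 16×8150000/(π×208.1) = 199500 mm³.
d = (199500)^(1/3) = 58.43 mm.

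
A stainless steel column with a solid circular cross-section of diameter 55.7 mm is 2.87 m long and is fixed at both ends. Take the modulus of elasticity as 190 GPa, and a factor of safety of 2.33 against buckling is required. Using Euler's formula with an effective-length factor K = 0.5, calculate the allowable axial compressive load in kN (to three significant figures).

P_allow = 185 kN

I = πd⁴/64 = π×55.7⁴/64 = 472500 mm⁴.
Effective length L_e = KL = 0.5×2.87 m = 1435 mm.
Euler critical load P_cr = π²EI/L_e² = π²×190000×472500/1435² = 430300 N.
P_allow = P_cr/n = 430300/2.33 = 184700 N.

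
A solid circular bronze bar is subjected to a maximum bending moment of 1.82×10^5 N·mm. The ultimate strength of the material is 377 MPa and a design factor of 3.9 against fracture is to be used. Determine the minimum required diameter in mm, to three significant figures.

d = 26.8 mm

σ_allow = 377/3.9 = 96.67 MPa.
For a solid circular section σ = 32M/(πd³), so d³ = 32M/(π σ_allow) = 32×182000/(π×96.67) = 19180 mm³.
d = 26.77 mm.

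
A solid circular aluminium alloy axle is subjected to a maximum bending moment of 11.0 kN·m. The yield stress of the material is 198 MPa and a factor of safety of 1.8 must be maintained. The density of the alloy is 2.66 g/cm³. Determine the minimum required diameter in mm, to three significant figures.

σ_allow = 198/1.8 = 110.0 MPa.
For a solid circular section σ = 32M/(πd³), so d³ = 32M/(π σ_allow) = 32×1.1000×10^7/(π×110.0) = 1.019×10^6 mm³.
d = 100.6 mm.

d = 101 mm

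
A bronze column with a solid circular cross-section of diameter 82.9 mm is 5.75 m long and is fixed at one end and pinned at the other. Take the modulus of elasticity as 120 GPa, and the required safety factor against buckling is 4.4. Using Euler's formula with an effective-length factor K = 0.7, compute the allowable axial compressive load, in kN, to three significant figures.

P_allow = 38.5 kN

I = πd⁴/64 = π×82.9⁴/64 = 2.318×10^6 mm⁴.
Effective length L_e = KL = 0.7×5.75 m = 4025 mm.
Euler critical load P_cr = π²EI/L_e² = π²×120000×2.318×10^6/4025² = 169500 N.
P_allow = P_cr/n = 169500/4.4 = 38520 N.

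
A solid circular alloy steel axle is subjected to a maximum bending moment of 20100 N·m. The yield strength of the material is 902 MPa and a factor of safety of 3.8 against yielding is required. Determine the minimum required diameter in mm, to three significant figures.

σ_allow = 902/3.8 = 237.4 MPa.
For a solid circular section σ = 32M/(πd³), so d³ = 32M/(π σ_allow) = 32×2.0100×10^7/(π×237.4) = 862500 mm³.
d = 95.19 mm.

d = 95.2 mm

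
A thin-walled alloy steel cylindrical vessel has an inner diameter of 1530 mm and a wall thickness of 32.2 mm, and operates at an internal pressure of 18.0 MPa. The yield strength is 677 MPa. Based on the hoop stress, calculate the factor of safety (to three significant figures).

n = 1.58

σ_h = pD/(2t) = 18.0×1530/(2×32.2) = 427.6 MPa.
n = 677/427.6 = 1.583.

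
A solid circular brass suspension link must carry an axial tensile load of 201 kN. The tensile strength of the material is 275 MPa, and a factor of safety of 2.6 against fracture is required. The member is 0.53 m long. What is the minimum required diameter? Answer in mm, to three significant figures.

Allowable stress σ_allow = 275/2.6 = 105.8 MPa.
Required area A = F/σ_allow = 201000/105.8 = 1900 mm².
A = πd²/4 → d = √(4A/π) = 49.19 mm.

d = 49.2 mm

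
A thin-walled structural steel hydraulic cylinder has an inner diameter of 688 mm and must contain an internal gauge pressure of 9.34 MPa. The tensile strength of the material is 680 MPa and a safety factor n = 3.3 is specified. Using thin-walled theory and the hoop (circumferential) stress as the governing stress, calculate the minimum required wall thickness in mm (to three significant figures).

σ_allow = 680/3.3 = 206.1 MPa.
Hoop stress σ_h = pD/(2t), so t = pD/(2σ_allow) = 9.34×688/(2×206.1) = 15.59 mm.

t = 15.6 mm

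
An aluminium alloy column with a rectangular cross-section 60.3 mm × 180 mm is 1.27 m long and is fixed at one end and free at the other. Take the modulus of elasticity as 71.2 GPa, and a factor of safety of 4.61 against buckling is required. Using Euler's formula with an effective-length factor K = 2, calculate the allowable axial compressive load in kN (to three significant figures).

Buckling occurs about the weak axis: I_min = h·b³/12 = 180×60.3³/12 = 3.289×10^6 mm⁴ (b = 60.3 mm is the smaller dimension).
Effective length L_e = KL = 2×1.27 m = 2540 mm.
Euler critical load P_cr = π²EI/L_e² = π²×71200×3.289×10^6/2540² = 358200 N.
P_allow = P_cr/n = 358200/4.61 = 77710 N.

P_allow = 77.7 kN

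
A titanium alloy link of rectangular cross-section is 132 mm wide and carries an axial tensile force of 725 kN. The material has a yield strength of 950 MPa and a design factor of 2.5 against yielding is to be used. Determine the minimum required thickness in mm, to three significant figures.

t = 14.5 mm

σ_allow = 950/2.5 = 380.0 MPa.
Required area A = F/σ_allow = 725000/380.0 = 1908 mm².
t = A/w = 1908/132 = 14.45 mm.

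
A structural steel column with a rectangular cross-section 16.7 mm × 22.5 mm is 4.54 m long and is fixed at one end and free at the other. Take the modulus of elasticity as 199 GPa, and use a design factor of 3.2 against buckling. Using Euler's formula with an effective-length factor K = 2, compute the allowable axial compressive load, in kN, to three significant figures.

P_allow = 0.0650 kN

Buckling occurs about the weak axis: I_min = h·b³/12 = 22.5×16.7³/12 = 8733 mm⁴ (b = 16.7 mm is the smaller dimension).
Effective length L_e = KL = 2×4.54 m = 9080 mm.
Euler critical load P_cr = π²EI/L_e² = π²×199000×8733/9080² = 208.0 N.
P_allow = P_cr/n = 208.0/3.2 = 65.01 N.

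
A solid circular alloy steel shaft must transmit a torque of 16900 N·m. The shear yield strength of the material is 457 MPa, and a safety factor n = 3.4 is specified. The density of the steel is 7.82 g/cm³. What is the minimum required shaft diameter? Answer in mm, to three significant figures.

Allowable shear stress τ_allow = 457/3.4 = 134.4 MPa.
For a solid shaft τ = 16T/(πd³), so d³ = 16T/(π τ_allow) = 16×1.6900×10^7/(π×134.4) = 640400 mm³.
d = (640400)^(1/3) = 86.19 mm.

d = 86.2 mm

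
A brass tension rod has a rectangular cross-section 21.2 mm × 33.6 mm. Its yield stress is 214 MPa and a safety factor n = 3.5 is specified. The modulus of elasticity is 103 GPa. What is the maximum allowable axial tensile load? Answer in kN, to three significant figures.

σ_allow = 214/3.5 = 61.14 MPa.
A = 21.2×33.6 = 712.3 mm².
F_allow = σ_allow × A = 61.14×712.3 = 43550 N.

F_allow = 43.6 kN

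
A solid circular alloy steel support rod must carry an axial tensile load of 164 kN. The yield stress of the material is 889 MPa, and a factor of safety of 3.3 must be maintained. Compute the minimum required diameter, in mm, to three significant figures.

Allowable stress σ_allow = 889/3.3 = 269.4 MPa.
Required area A = F/σ_allow = 164000/269.4 = 608.8 mm².
A = πd²/4 → d = √(4A/π) = 27.84 mm.

d = 27.8 mm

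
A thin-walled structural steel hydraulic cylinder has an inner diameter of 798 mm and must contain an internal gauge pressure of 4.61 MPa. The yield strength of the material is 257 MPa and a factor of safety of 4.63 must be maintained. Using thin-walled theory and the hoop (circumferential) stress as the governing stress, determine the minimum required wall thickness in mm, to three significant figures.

σ_allow = 257/4.63 = 55.51 MPa.
Hoop stress σ_h = pD/(2t), so t = pD/(2σ_allow) = 4.61×798/(2×55.51) = 33.14 mm.

t = 33.1 mm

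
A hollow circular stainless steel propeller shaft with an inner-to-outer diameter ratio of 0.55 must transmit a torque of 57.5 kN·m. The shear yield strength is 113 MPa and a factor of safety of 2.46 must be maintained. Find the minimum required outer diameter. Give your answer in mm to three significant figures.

τ_allow = 113/2.46 = 45.93 MPa.
For a hollow shaft τ = 16T/[πd_o³(1−k⁴)] with k = 0.55, so 1−k⁴ = 0.9085.
d_o³ = 16T/[π τ_allow (1−k⁴)] = 16×5.7500×10^7/(π×45.93×0.9085) = 7.017×10^6 mm³.
d_o = 191.5 mm.

d_o = 191 mm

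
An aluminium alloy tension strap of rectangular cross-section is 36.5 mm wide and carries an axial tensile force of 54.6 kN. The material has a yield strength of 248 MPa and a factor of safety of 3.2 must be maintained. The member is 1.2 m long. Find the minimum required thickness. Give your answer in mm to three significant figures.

σ_allow = 248/3.2 = 77.50 MPa.
Required area A = F/σ_allow = 54600/77.50 = 704.5 mm².
t = A/w = 704.5/36.5 = 19.30 mm.

t = 19.3 mm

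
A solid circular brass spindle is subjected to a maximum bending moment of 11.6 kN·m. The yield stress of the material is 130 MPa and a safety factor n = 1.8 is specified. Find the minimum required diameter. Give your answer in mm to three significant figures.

d = 118 mm

σ_allow = 130/1.8 = 72.22 MPa.
For a solid circular section σ = 32M/(πd³), so d³ = 32M/(π σ_allow) = 32×1.1600×10^7/(π×72.22) = 1.636×10^6 mm³.
d = 117.8 mm.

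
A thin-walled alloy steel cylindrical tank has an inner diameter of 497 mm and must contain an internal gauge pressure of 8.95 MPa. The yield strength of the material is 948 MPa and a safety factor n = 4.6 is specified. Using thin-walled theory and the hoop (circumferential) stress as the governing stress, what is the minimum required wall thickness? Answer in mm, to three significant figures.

σ_allow = 948/4.6 = 206.1 MPa.
Hoop stress σ_h = pD/(2t), so t = pD/(2σ_allow) = 8.95×497/(2×206.1) = 10.79 mm.

t = 10.8 mm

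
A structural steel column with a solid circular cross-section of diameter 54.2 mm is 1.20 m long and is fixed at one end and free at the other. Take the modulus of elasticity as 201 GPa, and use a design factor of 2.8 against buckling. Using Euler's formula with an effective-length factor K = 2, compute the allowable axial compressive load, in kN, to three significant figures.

P_allow = 52.1 kN

I = πd⁴/64 = π×54.2⁴/64 = 423600 mm⁴.
Effective length L_e = KL = 2×1.20 m = 2400 mm.
Euler critical load P_cr = π²EI/L_e² = π²×201000×423600/2400² = 145900 N.
P_allow = P_cr/n = 145900/2.8 = 52110 N.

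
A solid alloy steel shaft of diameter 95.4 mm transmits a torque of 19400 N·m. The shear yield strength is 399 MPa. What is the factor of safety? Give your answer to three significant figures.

τ = 16T/(πd³) = 16×1.9400×10^7/(π×95.4³) = 113.8 MPa.
n = τ_limit/τ = 399/113.8 = 3.506.

n = 3.51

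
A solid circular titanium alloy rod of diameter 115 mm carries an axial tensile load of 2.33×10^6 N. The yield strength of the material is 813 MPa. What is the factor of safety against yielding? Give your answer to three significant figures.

n = 3.62

A = πd²/4 = 10390 mm².
σ = F/A = 2330000/10390 = 224.3 MPa.
n = 813/224.3 = 3.624.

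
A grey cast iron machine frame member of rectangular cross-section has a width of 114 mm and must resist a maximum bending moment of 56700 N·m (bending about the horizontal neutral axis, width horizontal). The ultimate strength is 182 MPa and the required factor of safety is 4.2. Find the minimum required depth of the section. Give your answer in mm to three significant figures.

h = 262 mm

σ_allow = 182/4.2 = 43.33 MPa.
For a rectangular section σ = 6M/(bh²), so h² = 6M/(b σ_allow) = 6×5.6700×10^7/(114×43.33) = 68870 mm².
h = 262.4 mm.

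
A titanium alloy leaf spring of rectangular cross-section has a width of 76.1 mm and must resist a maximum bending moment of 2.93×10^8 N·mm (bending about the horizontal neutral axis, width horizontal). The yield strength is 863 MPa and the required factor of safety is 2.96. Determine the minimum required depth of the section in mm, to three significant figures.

σ_allow = 863/2.96 = 291.6 MPa.
For a rectangular section σ = 6M/(bh²), so h² = 6M/(b σ_allow) = 6×2.9300×10^8/(76.1×291.6) = 79230 mm².
h = 281.5 mm.

h = 281 mm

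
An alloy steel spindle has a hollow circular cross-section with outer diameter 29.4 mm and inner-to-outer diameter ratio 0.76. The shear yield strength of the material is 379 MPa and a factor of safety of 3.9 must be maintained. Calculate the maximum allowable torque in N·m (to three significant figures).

τ_allow = 379/3.9 = 97.18 MPa.
For a hollow shaft T_allow = τ_allow·πd_o³(1−k⁴)/16 with 1−k⁴ = 0.6664, so πd_o³(1−k⁴)/16 = 3325 mm³.
T_allow = 97.18×3325 = 323100 N·mm = 323.1 N·m.

T_allow = 323 N·m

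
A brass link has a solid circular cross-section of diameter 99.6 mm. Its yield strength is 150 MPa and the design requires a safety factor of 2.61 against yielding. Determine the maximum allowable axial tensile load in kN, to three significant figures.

F_allow = 448 kN

σ_allow = 150/2.61 = 57.47 MPa.
A = πd²/4 = π×99.6²/4 = 7791 mm².
F_allow = σ_allow × A = 57.47×7791 = 447800 N.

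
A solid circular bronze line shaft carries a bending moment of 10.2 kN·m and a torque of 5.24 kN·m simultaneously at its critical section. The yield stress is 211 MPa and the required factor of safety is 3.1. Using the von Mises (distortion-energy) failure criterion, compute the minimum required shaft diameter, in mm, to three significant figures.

σ_allow = σ_y/n = 211/3.1 = 68.06 MPa.
For a solid shaft σ_b = 32M/(πd³) and τ = 16T/(πd³), so the von Mises stress is σ' = (16/πd³)·√(4M²+3T²).
√(4M²+3T²) = √(4×(1.020×10^7)² + 3×(5.240×10^6)²) = 2.233×10^7 N·mm.
d³ = 16×2.233×10^7/(π×68.06) = 1.671×10^6 mm³.
d = 118.7 mm.

d = 119 mm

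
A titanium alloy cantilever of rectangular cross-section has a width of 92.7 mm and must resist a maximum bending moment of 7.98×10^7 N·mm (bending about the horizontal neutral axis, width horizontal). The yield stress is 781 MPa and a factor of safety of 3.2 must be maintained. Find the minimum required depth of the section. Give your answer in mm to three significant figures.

σ_allow = 781/3.2 = 244.1 MPa.
For a rectangular section σ = 6M/(bh²), so h² = 6M/(b σ_allow) = 6×7.9800×10^7/(92.7×244.1) = 21160 mm².
h = 145.5 mm.

h = 145 mm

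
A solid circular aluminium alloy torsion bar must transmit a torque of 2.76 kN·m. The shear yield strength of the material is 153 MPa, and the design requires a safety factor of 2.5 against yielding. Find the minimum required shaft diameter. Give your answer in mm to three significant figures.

d = 61.2 mm

Allowable shear stress τ_allow = 153/2.5 = 61.20 MPa.
For a solid shaft τ = 16T/(πd³), so d³ = 16T/(π τ_allow) = 16×2760000/(π×61.20) = 229700 mm³.
d = (229700)^(1/3) = 61.24 mm.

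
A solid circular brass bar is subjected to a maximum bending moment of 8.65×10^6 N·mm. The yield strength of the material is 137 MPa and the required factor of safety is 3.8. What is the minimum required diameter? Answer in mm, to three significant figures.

σ_allow = 137/3.8 = 36.05 MPa.
For a solid circular section σ = 32M/(πd³), so d³ = 32M/(π σ_allow) = 32×8650000/(π×36.05) = 2.444×10^6 mm³.
d = 134.7 mm.

d = 135 mm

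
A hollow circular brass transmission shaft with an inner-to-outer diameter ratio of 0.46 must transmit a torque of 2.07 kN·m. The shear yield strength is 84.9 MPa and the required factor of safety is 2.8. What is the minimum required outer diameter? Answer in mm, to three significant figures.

τ_allow = 84.9/2.8 = 30.32 MPa.
For a hollow shaft τ = 16T/[πd_o³(1−k⁴)] with k = 0.46, so 1−k⁴ = 0.9552.
d_o³ = 16T/[π τ_allow (1−k⁴)] = 16×2070000/(π×30.32×0.9552) = 364000 mm³.
d_o = 71.40 mm.

d_o = 71.4 mm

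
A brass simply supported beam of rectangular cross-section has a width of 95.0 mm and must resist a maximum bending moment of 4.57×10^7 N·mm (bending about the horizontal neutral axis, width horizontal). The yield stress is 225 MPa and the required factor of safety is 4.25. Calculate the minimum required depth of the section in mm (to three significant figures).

h = 233 mm

σ_allow = 225/4.25 = 52.94 MPa.
For a rectangular section σ = 6M/(bh²), so h² = 6M/(b σ_allow) = 6×4.5700×10^7/(95.0×52.94) = 54520 mm².
h = 233.5 mm.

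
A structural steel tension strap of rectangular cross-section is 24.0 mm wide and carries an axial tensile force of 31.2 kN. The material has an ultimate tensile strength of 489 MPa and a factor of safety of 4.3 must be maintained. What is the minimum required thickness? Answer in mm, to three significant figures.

σ_allow = 489/4.3 = 113.7 MPa.
Required area A = F/σ_allow = 31200/113.7 = 274.4 mm².
t = A/w = 274.4/24.0 = 11.43 mm.

t = 11.4 mm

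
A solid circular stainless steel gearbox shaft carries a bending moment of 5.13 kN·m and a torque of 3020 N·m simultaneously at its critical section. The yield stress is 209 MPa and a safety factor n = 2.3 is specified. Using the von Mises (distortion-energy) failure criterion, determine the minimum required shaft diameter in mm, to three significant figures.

d = 86.4 mm

σ_allow = σ_y/n = 209/2.3 = 90.87 MPa.
For a solid shaft σ_b = 32M/(πd³) and τ = 16T/(πd³), so the von Mises stress is σ' = (16/πd³)·√(4M²+3T²).
√(4M²+3T²) = √(4×(5.130×10^6)² + 3×(3.020×10^6)²) = 1.152×10^7 N·mm.
d³ = 16×1.152×10^7/(π×90.87) = 645500 mm³.
d = 86.42 mm.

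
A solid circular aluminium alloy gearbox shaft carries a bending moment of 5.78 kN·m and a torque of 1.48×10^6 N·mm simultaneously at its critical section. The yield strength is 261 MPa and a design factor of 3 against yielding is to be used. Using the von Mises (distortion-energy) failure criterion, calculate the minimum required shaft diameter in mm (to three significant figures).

σ_allow = σ_y/n = 261/3 = 87.00 MPa.
For a solid shaft σ_b = 32M/(πd³) and τ = 16T/(πd³), so the von Mises stress is σ' = (16/πd³)·√(4M²+3T²).
√(4M²+3T²) = √(4×(5.780×10^6)² + 3×(1.480×10^6)²) = 1.184×10^7 N·mm.
d³ = 16×1.184×10^7/(π×87.00) = 693200 mm³.
d = 88.50 mm.

d = 88.5 mm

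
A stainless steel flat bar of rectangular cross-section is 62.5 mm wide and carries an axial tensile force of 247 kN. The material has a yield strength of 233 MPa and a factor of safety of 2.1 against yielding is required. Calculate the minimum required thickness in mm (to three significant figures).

t = 35.6 mm

σ_allow = 233/2.1 = 111.0 MPa.
Required area A = F/σ_allow = 247000/111.0 = 2226 mm².
t = A/w = 2226/62.5 = 35.62 mm.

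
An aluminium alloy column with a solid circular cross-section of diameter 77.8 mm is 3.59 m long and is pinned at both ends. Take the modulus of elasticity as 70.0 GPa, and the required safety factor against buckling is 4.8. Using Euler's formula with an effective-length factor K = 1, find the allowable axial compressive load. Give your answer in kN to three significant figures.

P_allow = 20.1 kN

I = πd⁴/64 = π×77.8⁴/64 = 1.798×10^6 mm⁴.
Effective length L_e = KL = 1×3.59 m = 3590 mm.
Euler critical load P_cr = π²EI/L_e² = π²×70000×1.798×10^6/3590² = 96400 N.
P_allow = P_cr/n = 96400/4.8 = 20080 N.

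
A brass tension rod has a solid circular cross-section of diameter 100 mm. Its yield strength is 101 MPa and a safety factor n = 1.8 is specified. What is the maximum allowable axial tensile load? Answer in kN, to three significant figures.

σ_allow = 101/1.8 = 56.11 MPa.
A = πd²/4 = π×100²/4 = 7854 mm².
F_allow = σ_allow × A = 56.11×7854 = 440700 N.

F_allow = 441 kN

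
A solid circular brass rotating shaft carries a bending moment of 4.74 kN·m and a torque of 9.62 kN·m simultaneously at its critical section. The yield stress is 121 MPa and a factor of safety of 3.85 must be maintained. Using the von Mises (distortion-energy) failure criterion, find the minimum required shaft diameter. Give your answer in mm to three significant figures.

σ_allow = σ_y/n = 121/3.85 = 31.43 MPa.
For a solid shaft σ_b = 32M/(πd³) and τ = 16T/(πd³), so the von Mises stress is σ' = (16/πd³)·√(4M²+3T²).
√(4M²+3T²) = √(4×(4.740×10^6)² + 3×(9.620×10^6)²) = 1.917×10^7 N·mm.
d³ = 16×1.917×10^7/(π×31.43) = 3.107×10^6 mm³.
d = 145.9 mm.

d = 146 mm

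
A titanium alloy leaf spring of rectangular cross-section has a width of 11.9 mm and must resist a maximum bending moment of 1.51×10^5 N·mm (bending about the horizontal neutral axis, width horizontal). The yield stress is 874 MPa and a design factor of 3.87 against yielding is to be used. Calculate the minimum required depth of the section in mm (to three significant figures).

σ_allow = 874/3.87 = 225.8 MPa.
For a rectangular section σ = 6M/(bh²), so h² = 6M/(b σ_allow) = 6×151000/(11.9×225.8) = 337.1 mm².
h = 18.36 mm.

h = 18.4 mm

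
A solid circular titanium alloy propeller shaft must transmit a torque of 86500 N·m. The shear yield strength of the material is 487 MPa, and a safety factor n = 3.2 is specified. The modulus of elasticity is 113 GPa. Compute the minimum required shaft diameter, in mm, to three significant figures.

Allowable shear stress τ_allow = 487/3.2 = 152.2 MPa.
For a solid shaft τ = 16T/(πd³), so d³ = 16T/(π τ_allow) = 16×8.6500×10^7/(π×152.2) = 2.895×10^6 mm³.
d = (2.895×10^6)^(1/3) = 142.5 mm.

d = 143 mm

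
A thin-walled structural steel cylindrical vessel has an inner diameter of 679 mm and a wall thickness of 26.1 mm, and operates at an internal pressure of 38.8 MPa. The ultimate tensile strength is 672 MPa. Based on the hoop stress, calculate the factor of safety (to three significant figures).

σ_h = pD/(2t) = 38.8×679/(2×26.1) = 504.7 MPa.
n = 672/504.7 = 1.331.

n = 1.33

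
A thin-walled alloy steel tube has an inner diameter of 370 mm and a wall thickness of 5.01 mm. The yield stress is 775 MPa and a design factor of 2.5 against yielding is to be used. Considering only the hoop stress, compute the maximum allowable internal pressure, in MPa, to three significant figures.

σ_allow = 775/2.5 = 310.0 MPa.
σ_h = pD/(2t) → p_allow = 2σ_allow t/D = 2×310.0×5.01/370 = 8.395 MPa.

p_allow = 8.40 MPa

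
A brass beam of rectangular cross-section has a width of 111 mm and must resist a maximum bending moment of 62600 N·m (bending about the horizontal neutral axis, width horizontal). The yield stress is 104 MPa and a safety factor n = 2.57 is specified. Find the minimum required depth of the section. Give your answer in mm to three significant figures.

σ_allow = 104/2.57 = 40.47 MPa.
For a rectangular section σ = 6M/(bh²), so h² = 6M/(b σ_allow) = 6×6.2600×10^7/(111×40.47) = 83620 mm².
h = 289.2 mm.

h = 289 mm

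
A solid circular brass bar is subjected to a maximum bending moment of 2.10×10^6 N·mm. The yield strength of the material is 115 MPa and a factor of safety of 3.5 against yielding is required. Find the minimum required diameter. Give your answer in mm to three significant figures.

d = 86.7 mm

σ_allow = 115/3.5 = 32.86 MPa.
For a solid circular section σ = 32M/(πd³), so d³ = 32M/(π σ_allow) = 32×2100000/(π×32.86) = 651000 mm³.
d = 86.67 mm.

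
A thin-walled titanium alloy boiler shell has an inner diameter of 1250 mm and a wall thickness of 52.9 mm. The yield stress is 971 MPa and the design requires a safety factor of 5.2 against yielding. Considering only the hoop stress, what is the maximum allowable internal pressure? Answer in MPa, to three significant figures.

σ_allow = 971/5.2 = 186.7 MPa.
σ_h = pD/(2t) → p_allow = 2σ_allow t/D = 2×186.7×52.9/1250 = 15.80 MPa.

p_allow = 15.8 MPa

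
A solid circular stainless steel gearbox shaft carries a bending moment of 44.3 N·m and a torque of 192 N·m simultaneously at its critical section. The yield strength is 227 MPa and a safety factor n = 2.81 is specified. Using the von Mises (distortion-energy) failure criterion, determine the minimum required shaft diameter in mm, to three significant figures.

d = 27.9 mm

σ_allow = σ_y/n = 227/2.81 = 80.78 MPa.
For a solid shaft σ_b = 32M/(πd³) and τ = 16T/(πd³), so the von Mises stress is σ' = (16/πd³)·√(4M²+3T²).
√(4M²+3T²) = √(4×(44300)² + 3×(192000)²) = 344200 N·mm.
d³ = 16×344200/(π×80.78) = 21700 mm³.
d = 27.89 mm.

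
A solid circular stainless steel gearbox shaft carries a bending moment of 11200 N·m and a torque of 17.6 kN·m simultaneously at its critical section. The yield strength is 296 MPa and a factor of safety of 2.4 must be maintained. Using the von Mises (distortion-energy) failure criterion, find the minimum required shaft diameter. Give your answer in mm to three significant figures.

σ_allow = σ_y/n = 296/2.4 = 123.3 MPa.
For a solid shaft σ_b = 32M/(πd³) and τ = 16T/(πd³), so the von Mises stress is σ' = (16/πd³)·√(4M²+3T²).
√(4M²+3T²) = √(4×(1.120×10^7)² + 3×(1.760×10^7)²) = 3.783×10^7 N·mm.
d³ = 16×3.783×10^7/(π×123.3) = 1.562×10^6 mm³.
d = 116.0 mm.

d = 116 mm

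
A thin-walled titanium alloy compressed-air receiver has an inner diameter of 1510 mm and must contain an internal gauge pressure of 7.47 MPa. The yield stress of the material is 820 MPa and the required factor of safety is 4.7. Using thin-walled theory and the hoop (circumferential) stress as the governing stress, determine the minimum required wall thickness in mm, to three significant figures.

t = 32.3 mm

σ_allow = 820/4.7 = 174.5 MPa.
Hoop stress σ_h = pD/(2t), so t = pD/(2σ_allow) = 7.47×1510/(2×174.5) = 32.33 mm.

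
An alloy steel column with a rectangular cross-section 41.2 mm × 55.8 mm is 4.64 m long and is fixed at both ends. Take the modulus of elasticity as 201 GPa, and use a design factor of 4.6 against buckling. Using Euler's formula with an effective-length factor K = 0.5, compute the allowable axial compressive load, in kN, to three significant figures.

P_allow = 26.1 kN

Buckling occurs about the weak axis: I_min = h·b³/12 = 55.8×41.2³/12 = 325200 mm⁴ (b = 41.2 mm is the smaller dimension).
Effective length L_e = KL = 0.5×4.64 m = 2320 mm.
Euler critical load P_cr = π²EI/L_e² = π²×201000×325200/2320² = 119900 N.
P_allow = P_cr/n = 119900/4.6 = 26060 N.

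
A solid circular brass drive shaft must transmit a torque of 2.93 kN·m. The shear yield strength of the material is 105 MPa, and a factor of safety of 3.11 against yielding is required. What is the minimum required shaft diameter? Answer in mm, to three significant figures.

d = 76.2 mm

Allowable shear stress τ_allow = 105/3.11 = 33.76 MPa.
For a solid shaft τ = 16T/(πd³), so d³ = 16T/(π τ_allow) = 16×2930000/(π×33.76) = 442000 mm³.
d = (442000)^(1/3) = 76.17 mm.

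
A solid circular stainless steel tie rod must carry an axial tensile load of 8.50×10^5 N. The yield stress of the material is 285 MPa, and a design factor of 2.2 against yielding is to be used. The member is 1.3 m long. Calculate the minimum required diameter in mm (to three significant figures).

Allowable stress σ_allow = 285/2.2 = 129.5 MPa.
Required area A = F/σ_allow = 850000/129.5 = 6561 mm².
A = πd²/4 → d = √(4A/π) = 91.40 mm.

d = 91.4 mm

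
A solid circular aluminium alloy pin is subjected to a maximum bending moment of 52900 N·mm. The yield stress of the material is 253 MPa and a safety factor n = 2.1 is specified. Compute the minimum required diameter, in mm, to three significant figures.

d = 16.5 mm

σ_allow = 253/2.1 = 120.5 MPa.
For a solid circular section σ = 32M/(πd³), so d³ = 32M/(π σ_allow) = 32×52900/(π×120.5) = 4473 mm³.
d = 16.48 mm.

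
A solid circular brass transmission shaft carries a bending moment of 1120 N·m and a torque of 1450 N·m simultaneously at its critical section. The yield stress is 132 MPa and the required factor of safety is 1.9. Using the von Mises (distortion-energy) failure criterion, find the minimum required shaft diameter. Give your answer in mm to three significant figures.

d = 62.7 mm

σ_allow = σ_y/n = 132/1.9 = 69.47 MPa.
For a solid shaft σ_b = 32M/(πd³) and τ = 16T/(πd³), so the von Mises stress is σ' = (16/πd³)·√(4M²+3T²).
√(4M²+3T²) = √(4×(1.120×10^6)² + 3×(1.450×10^6)²) = 3.365×10^6 N·mm.
d³ = 16×3.365×10^6/(π×69.47) = 246700 mm³.
d = 62.72 mm.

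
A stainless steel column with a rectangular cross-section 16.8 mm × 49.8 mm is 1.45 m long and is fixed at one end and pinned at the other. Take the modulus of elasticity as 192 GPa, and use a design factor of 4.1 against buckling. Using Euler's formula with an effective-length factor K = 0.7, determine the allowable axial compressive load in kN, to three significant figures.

P_allow = 8.83 kN

Buckling occurs about the weak axis: I_min = h·b³/12 = 49.8×16.8³/12 = 19680 mm⁴ (b = 16.8 mm is the smaller dimension).
Effective length L_e = KL = 0.7×1.45 m = 1015 mm.
Euler critical load P_cr = π²EI/L_e² = π²×192000×19680/1015² = 36190 N.
P_allow = P_cr/n = 36190/4.1 = 8828 N.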